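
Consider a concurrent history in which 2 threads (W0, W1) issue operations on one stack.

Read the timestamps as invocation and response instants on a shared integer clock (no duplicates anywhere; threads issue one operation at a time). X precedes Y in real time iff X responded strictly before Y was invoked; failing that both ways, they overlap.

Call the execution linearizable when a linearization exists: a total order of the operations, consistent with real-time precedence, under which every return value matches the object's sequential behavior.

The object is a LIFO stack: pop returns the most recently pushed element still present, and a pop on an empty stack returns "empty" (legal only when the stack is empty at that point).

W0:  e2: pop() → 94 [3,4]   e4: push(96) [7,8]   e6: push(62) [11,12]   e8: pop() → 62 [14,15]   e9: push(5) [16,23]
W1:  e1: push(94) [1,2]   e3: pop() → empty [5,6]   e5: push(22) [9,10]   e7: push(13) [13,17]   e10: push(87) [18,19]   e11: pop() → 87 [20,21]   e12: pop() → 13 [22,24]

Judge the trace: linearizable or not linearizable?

linearizable

a witness: e1, e2, e3, e4, e5, e6, e8, e7, e10, e11, e12, e9
after step 1 (e1 push(94)): stack <94>
after step 2 (e2 pop() → 94): stack <>
after step 3 (e3 pop() → empty): stack <>
after step 4 (e4 push(96)): stack <96>
after step 5 (e5 push(22)): stack <96,22>
after step 6 (e6 push(62)): stack <96,22,62>
after step 7 (e8 pop() → 62): stack <96,22>
after step 8 (e7 push(13)): stack <96,22,13>
after step 9 (e10 push(87)): stack <96,22,13,87>
after step 10 (e11 pop() → 87): stack <96,22,13>
after step 11 (e12 pop() → 13): stack <96,22>
after step 12 (e9 push(5)): stack <96,22,5>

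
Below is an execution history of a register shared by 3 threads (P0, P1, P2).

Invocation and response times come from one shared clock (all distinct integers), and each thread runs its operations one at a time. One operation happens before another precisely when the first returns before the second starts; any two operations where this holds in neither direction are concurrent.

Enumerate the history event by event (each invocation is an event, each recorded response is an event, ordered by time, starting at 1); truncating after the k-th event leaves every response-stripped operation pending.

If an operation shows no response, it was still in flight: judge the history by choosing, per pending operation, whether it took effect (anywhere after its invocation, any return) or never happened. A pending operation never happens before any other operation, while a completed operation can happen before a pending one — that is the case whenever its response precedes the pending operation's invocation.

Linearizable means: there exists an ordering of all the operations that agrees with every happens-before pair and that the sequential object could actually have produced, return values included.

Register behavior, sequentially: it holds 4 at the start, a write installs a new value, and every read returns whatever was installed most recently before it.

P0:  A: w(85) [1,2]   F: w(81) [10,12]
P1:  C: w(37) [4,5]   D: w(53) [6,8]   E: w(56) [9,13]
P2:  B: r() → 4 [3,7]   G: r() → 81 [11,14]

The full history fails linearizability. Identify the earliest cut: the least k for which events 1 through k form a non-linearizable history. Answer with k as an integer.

7

events 1..6 are still linearizable — one witness is A, B, C:
step 1: A w(85) — value 85
step 2: B r() (pending, included) — value 85
step 3: C w(37) — value 37
at event 7 (B's time-7 response) nothing linearizes any more
including or dropping the 1 pending operation (D) in any combination fails
for example A, B, C (pending dropped) fails at step 2: B r() → 4 is not legal there
for example A, C, B (pending dropped) fails at step 3: B r() → 4 is not legal there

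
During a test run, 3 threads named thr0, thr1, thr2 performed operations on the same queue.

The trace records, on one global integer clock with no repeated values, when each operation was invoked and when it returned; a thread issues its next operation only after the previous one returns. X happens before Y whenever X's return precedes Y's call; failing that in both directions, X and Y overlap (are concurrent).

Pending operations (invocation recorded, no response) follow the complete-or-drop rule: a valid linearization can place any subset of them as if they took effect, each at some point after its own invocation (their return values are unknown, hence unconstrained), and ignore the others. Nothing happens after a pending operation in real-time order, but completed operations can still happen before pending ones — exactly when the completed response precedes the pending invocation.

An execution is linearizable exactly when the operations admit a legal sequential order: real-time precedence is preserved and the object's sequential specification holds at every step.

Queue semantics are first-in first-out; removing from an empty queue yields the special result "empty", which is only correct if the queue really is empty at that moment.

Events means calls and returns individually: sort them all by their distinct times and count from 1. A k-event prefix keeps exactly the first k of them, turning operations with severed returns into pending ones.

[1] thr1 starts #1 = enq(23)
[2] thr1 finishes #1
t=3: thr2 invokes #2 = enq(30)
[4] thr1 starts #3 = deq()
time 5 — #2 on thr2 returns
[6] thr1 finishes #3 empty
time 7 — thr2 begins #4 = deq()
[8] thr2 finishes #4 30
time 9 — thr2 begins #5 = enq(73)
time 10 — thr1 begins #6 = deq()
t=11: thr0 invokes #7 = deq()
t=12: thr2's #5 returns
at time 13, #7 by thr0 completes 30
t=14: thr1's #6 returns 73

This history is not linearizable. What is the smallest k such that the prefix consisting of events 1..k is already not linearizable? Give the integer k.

events 1..5 are linearizable, e.g. via #1, #2:
step 1: #1 enq(23) — queue <23>
step 2: #2 enq(30) — queue <23,30>
at event 6 (#3's time-6 response) nothing linearizes any more
one such order, #1, #2, #3, breaks at step 3 where #3 deq() → empty is illegal
one such order, #1, #3, #2, breaks at step 2 where #3 deq() → empty is illegal

6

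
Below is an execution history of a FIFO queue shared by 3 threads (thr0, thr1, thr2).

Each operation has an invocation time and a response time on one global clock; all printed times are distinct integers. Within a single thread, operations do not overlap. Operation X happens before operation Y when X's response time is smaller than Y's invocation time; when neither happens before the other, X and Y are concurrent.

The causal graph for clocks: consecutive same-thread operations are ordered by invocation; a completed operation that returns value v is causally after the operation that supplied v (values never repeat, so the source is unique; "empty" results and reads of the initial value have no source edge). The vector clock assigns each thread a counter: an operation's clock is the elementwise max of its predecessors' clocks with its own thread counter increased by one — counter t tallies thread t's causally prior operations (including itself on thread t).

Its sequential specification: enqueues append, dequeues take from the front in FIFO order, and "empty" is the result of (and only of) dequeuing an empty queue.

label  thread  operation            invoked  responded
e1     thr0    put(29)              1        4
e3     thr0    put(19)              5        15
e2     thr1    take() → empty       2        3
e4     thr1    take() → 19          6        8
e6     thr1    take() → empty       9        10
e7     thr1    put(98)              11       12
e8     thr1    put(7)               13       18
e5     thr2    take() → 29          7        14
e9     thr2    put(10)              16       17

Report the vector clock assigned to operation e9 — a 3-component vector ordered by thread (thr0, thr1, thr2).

no predecessors for e2 (invoked 2): thr1 increments from zero → (0, 1, 0)
no predecessors for e1 (invoked 1): thr0 increments from zero → (1, 0, 0)
invoked at 7, e5 merges VC(e1)=(1, 0, 0) and bumps thr2's slot → (1, 0, 1)
invoked at 5, e3 merges VC(e1)=(1, 0, 0) and bumps thr0's slot → (2, 0, 0)
invoked at 16, e9 merges VC(e5)=(1, 0, 1) and bumps thr2's slot → (1, 0, 2)
invoked at 6, e4 merges VC(e2)=(0, 1, 0), VC(e3)=(2, 0, 0) and bumps thr1's slot → (2, 2, 0)
invoked at 9, e6 merges VC(e4)=(2, 2, 0) and bumps thr1's slot → (2, 3, 0)
invoked at 11, e7 merges VC(e6)=(2, 3, 0) and bumps thr1's slot → (2, 4, 0)
invoked at 13, e8 merges VC(e7)=(2, 4, 0) and bumps thr1's slot → (2, 5, 0)
target: VC(e9) = (1, 0, 2)

(1, 0, 2)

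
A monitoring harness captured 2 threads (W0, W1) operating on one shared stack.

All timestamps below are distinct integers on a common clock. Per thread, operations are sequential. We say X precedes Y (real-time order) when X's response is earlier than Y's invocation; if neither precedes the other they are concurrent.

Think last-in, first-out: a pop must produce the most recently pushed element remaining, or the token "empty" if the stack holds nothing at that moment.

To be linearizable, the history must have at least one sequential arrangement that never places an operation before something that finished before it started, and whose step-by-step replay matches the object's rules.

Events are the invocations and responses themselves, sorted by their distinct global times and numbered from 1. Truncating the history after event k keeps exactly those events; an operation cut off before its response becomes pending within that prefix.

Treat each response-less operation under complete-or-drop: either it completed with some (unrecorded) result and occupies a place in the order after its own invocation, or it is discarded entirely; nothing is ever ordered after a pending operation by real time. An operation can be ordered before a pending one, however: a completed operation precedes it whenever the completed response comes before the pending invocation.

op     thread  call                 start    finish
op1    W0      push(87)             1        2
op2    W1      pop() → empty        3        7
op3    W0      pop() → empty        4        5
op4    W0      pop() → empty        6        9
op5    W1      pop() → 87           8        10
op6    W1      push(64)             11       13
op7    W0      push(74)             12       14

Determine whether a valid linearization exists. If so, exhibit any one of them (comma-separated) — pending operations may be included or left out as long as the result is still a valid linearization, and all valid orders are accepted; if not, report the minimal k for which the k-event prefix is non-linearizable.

through event 6 a valid linearization exists; event 7 (op2 responding at time 7) ends that
checked exhaustively: 2 real-time-consistent orders of 3 completed operations, zero legal stack replays
including or dropping the 1 pending operation (op4) in any combination fails
e.g. op1, op2, op3 (pending dropped): illegal at step 2, since op2 pop() → empty cannot apply there
e.g. op1, op3, op2 (pending dropped): illegal at step 2, since op3 pop() → empty cannot apply there

not linearizable — minimal violating prefix: 7 events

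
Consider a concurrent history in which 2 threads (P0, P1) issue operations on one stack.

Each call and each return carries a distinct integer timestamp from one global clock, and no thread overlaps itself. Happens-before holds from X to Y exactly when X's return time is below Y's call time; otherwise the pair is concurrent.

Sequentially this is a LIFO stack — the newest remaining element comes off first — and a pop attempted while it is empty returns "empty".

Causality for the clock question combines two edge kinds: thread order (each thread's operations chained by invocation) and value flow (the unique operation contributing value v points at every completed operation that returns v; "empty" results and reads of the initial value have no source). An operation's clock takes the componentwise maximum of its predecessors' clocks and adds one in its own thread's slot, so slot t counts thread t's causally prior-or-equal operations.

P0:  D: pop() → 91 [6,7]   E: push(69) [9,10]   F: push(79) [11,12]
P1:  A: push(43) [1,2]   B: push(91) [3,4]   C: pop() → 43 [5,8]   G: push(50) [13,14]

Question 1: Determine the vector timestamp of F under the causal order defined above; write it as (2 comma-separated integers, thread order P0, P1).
VC(A, invoked at 1): no causal predecessors; +1 on P1 → (0, 1)
B, invoked 3, takes VC(A)=(0, 1) under max, adds 1 for P1 → (0, 2)
C, invoked 5, takes VC(A)=(0, 1), VC(B)=(0, 2) under max, adds 1 for P1 → (0, 3)
D, invoked 6, takes VC(B)=(0, 2) under max, adds 1 for P0 → (1, 2)
G, invoked 13, takes VC(C)=(0, 3) under max, adds 1 for P1 → (0, 4)
E, invoked 9, takes VC(D)=(1, 2) under max, adds 1 for P0 → (2, 2)
F, invoked 11, takes VC(E)=(2, 2) under max, adds 1 for P0 → (3, 2)
target: VC(F) = (3, 2)

(3, 2)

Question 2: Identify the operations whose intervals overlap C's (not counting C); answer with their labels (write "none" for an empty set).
C runs from 5 to 8; window-overlapping ops are concurrent
A [1,2]: before
B [3,4]: before
D [6,7]: concurrent
E [9,10]: after
F [11,12]: after
G [13,14]: after

D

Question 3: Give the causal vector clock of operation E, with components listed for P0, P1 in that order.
invoked at 1, A has no predecessors; its own P1 bump gives (0, 1)
invoked at 3, B merges VC(A)=(0, 1) and bumps P1's slot → (0, 2)
invoked at 5, C merges VC(A)=(0, 1), VC(B)=(0, 2) and bumps P1's slot → (0, 3)
invoked at 6, D merges VC(B)=(0, 2) and bumps P0's slot → (1, 2)
invoked at 13, G merges VC(C)=(0, 3) and bumps P1's slot → (0, 4)
invoked at 9, E merges VC(D)=(1, 2) and bumps P0's slot → (2, 2)
invoked at 11, F merges VC(E)=(2, 2) and bumps P0's slot → (3, 2)
target: VC(E) = (2, 2)

(2, 2)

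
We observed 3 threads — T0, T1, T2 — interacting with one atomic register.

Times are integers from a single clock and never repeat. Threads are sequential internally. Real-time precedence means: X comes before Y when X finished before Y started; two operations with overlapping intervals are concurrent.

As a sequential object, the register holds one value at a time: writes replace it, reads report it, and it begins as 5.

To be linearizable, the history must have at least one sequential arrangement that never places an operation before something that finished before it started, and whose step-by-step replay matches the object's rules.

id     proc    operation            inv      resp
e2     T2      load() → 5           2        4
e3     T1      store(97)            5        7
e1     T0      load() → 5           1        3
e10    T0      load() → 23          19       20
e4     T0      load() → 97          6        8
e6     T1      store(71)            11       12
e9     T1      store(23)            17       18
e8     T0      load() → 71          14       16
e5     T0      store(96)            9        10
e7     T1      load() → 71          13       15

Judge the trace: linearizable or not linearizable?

a witness: e1, e2, e3, e4, e5, e6, e7, e8, e9, e10
step 1: e1 load() → 5 — value 5
step 2: e2 load() → 5 — value 5
step 3: e3 store(97) — value 97
step 4: e4 load() → 97 — value 97
step 5: e5 store(96) — value 96
step 6: e6 store(71) — value 71
step 7: e7 load() → 71 — value 71
step 8: e8 load() → 71 — value 71
step 9: e9 store(23) — value 23
step 10: e10 load() → 23 — value 23

linearizable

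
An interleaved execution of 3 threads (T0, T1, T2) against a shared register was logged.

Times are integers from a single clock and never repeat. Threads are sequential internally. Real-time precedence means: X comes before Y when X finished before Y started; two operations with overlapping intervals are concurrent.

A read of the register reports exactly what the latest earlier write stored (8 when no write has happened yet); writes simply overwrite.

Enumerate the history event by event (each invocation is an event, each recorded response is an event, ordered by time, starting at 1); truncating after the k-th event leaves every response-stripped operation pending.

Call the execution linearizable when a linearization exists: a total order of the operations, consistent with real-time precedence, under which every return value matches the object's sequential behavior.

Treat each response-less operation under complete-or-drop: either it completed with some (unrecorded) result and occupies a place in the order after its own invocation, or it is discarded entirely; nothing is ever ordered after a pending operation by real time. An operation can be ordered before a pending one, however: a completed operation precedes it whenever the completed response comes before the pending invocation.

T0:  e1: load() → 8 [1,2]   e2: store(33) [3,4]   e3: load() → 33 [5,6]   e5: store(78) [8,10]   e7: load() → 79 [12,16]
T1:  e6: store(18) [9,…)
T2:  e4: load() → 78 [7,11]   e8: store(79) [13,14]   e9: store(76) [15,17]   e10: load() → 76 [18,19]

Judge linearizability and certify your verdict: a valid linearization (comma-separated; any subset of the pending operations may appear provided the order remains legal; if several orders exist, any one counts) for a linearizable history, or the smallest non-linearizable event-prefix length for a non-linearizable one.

linearizable — witness: e1, e2, e3, e5, e4, e6, e8, e7, e9, e10

1. e1 load() → 8, leaving value 8
2. e2 store(33), leaving value 33
3. e3 load() → 33, leaving value 33
4. e5 store(78), leaving value 78
5. e4 load() → 78, leaving value 78
6. e6 store(18) (pending, included), leaving value 18
7. e8 store(79), leaving value 79
8. e7 load() → 79, leaving value 79
9. e9 store(76), leaving value 76
10. e10 load() → 76, leaving value 76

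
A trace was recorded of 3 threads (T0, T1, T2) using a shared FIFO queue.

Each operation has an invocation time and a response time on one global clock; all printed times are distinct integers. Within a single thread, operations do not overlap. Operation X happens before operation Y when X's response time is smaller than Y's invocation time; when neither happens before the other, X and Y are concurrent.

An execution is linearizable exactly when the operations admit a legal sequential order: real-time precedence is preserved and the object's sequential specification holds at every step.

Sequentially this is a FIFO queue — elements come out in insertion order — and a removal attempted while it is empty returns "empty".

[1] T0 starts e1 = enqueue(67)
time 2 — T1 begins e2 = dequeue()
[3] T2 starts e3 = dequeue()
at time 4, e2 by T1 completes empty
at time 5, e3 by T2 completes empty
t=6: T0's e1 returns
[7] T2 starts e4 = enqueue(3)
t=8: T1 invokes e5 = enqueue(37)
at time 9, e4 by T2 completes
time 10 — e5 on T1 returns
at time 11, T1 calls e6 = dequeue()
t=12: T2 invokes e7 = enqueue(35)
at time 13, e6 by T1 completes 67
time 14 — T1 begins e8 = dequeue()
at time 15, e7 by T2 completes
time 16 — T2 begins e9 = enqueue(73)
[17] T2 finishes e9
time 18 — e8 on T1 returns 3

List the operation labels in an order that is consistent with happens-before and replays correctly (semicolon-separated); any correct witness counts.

step 1: e2 dequeue() → empty — queue <>
step 2: e3 dequeue() → empty — queue <>
step 3: e1 enqueue(67) — queue <67>
step 4: e4 enqueue(3) — queue <67,3>
step 5: e5 enqueue(37) — queue <67,3,37>
step 6: e6 dequeue() → 67 — queue <3,37>
step 7: e7 enqueue(35) — queue <3,37,35>
step 8: e8 dequeue() → 3 — queue <37,35>
step 9: e9 enqueue(73) — queue <37,35,73>

e2; e3; e1; e4; e5; e6; e7; e8; e9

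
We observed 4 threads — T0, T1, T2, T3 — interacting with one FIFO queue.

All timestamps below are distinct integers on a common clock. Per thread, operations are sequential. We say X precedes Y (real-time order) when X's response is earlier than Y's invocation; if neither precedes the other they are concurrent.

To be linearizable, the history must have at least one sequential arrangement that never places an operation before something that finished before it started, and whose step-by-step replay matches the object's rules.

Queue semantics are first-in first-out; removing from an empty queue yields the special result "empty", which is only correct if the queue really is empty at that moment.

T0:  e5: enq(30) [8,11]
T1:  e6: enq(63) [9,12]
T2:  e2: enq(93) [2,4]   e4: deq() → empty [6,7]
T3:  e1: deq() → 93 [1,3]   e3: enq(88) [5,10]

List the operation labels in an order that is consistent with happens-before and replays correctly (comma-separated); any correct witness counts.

1. e2 enq(93), leaving queue <93>
2. e1 deq() → 93, leaving queue <>
3. e4 deq() → empty, leaving queue <>
4. e3 enq(88), leaving queue <88>
5. e5 enq(30), leaving queue <88,30>
6. e6 enq(63), leaving queue <88,30,63>

e2, e1, e4, e3, e5, e6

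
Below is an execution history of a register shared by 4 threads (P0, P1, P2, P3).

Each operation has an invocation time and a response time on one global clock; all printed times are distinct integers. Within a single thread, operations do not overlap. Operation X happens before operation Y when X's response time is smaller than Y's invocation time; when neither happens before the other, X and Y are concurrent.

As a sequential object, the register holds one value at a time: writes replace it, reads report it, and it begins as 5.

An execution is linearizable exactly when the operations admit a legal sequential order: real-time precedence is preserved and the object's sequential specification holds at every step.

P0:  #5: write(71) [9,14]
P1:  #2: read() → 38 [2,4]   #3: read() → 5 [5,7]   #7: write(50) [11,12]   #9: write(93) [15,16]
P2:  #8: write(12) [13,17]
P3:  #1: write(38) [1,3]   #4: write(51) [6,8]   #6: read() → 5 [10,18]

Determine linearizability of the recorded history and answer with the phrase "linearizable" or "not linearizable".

not linearizable

the violation lands at event 7, #3's response at time 7: events 1..6 linearize, events 1..7 do not
all 2 real-time-respecting orders fail — 3 completed register operations, no legal replay
include/drop combinations of the 1 pending operation (#4) were all tried; none helps
take #1, #2, #3 (pending dropped): step 3 already fails, because #3 read() → 5 cannot occur there
take #2, #1, #3 (pending dropped): step 1 already fails, because #2 read() → 38 cannot occur there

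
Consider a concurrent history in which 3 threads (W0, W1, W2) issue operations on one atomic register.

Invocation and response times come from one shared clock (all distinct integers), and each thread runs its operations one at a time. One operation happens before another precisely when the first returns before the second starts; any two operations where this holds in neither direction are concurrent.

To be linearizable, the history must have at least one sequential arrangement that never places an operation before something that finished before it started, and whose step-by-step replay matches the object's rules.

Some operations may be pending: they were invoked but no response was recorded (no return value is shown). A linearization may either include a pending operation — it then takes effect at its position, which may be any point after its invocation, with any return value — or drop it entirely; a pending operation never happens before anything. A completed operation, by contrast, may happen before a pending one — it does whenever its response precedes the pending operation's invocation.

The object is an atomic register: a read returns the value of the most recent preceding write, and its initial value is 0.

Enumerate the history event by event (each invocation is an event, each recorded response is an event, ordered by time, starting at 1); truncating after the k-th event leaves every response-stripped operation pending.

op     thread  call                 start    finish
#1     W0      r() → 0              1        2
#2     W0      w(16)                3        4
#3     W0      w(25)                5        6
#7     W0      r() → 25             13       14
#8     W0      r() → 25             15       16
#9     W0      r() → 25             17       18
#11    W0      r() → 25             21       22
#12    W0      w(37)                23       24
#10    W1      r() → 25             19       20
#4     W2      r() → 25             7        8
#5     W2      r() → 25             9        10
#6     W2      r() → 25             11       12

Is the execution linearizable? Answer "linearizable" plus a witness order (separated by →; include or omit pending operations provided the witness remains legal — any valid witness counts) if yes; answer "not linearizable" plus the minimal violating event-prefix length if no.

linearizable — witness: #1 → #2 → #3 → #4 → #5 → #6 → #7 → #8 → #9 → #10 → #11 → #12

step 1: #1 r() → 0 — value 0
step 2: #2 w(16) — value 16
step 3: #3 w(25) — value 25
step 4: #4 r() → 25 — value 25
step 5: #5 r() → 25 — value 25
step 6: #6 r() → 25 — value 25
step 7: #7 r() → 25 — value 25
step 8: #8 r() → 25 — value 25
step 9: #9 r() → 25 — value 25
step 10: #10 r() → 25 — value 25
step 11: #11 r() → 25 — value 25
step 12: #12 w(37) — value 37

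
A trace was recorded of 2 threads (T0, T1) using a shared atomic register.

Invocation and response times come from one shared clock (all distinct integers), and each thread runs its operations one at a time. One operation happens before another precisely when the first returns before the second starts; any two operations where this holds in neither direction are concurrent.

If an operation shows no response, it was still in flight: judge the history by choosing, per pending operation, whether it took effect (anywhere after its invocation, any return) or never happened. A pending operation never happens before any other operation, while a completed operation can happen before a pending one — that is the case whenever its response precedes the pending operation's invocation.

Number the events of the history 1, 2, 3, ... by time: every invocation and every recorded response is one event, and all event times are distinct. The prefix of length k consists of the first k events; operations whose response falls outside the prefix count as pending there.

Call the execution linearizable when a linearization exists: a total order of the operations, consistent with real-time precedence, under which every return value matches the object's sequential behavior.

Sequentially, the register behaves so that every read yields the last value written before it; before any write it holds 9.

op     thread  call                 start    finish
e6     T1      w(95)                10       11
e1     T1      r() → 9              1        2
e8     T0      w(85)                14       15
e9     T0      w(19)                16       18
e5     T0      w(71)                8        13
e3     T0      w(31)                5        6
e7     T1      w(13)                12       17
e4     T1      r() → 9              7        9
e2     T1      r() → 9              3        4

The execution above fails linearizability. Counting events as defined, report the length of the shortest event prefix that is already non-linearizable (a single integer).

9

events 1..8 are still linearizable — one witness is e1, e2, e3:
1. e1 r() → 9, leaving value 9
2. e2 r() → 9, leaving value 9
3. e3 w(31), leaving value 31
event 9 — e4's response, time 9 — after it, nothing linearizes
completion choices over the 1 pending operation (e5) were checked; none helps
e.g. e1, e2, e3, e4 (pending dropped): illegal at step 4, since e4 r() → 9 cannot apply there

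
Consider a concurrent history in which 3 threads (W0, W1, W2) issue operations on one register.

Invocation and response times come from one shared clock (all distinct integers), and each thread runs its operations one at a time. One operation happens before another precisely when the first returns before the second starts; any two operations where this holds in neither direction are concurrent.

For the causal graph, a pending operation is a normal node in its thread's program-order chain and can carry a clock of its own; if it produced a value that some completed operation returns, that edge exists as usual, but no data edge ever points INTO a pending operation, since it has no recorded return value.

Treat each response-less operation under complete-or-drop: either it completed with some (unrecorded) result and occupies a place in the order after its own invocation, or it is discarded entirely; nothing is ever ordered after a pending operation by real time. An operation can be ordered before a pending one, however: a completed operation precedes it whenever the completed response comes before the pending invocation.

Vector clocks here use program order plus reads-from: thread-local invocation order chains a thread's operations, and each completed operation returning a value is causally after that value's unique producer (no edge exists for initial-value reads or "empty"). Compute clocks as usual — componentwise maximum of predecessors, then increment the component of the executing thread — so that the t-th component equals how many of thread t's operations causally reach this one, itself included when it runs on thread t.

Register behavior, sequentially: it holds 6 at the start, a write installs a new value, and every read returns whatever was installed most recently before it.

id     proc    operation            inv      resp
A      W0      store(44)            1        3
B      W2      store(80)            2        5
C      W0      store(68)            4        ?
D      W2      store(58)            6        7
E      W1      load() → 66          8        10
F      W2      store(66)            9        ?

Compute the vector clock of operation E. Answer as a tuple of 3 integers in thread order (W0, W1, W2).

root op B, invoked 2: fresh clock plus W2's own tick → (0, 0, 1)
root op A, invoked 1: fresh clock plus W0's own tick → (1, 0, 0)
D, invoked 6, takes VC(B)=(0, 0, 1) under max, adds 1 for W2 → (0, 0, 2)
C, invoked 4, takes VC(A)=(1, 0, 0) under max, adds 1 for W0 → (2, 0, 0)
F, invoked 9, takes VC(D)=(0, 0, 2) under max, adds 1 for W2 → (0, 0, 3)
E, invoked 8, takes VC(F)=(0, 0, 3) under max, adds 1 for W1 → (0, 1, 3)
target: VC(E) = (0, 1, 3)

(0, 1, 3)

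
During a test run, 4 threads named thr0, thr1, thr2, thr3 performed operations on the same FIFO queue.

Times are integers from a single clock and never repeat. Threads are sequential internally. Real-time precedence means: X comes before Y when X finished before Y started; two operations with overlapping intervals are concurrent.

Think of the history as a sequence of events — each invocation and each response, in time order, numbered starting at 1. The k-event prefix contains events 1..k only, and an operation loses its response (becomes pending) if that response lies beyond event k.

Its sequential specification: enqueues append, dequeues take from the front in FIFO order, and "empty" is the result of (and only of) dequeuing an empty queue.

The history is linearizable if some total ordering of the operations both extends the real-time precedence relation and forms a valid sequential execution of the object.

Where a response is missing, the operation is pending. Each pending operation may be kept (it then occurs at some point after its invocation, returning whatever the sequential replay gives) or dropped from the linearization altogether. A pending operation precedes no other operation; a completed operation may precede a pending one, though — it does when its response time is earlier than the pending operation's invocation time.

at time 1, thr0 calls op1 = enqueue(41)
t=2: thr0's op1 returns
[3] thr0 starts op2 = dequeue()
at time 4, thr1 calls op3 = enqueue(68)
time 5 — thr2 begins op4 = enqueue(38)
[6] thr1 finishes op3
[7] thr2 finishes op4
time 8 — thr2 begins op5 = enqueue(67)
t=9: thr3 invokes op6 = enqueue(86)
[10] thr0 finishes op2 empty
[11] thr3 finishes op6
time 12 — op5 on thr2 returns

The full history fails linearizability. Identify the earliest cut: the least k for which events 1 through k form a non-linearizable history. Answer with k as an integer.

10

one valid order for events 1..9 is op1, op2, op3, op4:
step 1: op1 enqueue(41) — queue <41>
step 2: op2 dequeue() (pending, included) — queue <>
step 3: op3 enqueue(68) — queue <68>
step 4: op4 enqueue(38) — queue <68,38>
adding event 10 (op2 responds at 10) leaves no legal real-time order
no completion choice of the 2 pending operations (op5, op6) rescues it — every subset was tried
take op1, op2, op3, op4 (pending dropped): step 2 already fails, because op2 dequeue() → empty cannot occur there
take op1, op2, op4, op3 (pending dropped): step 2 already fails, because op2 dequeue() → empty cannot occur there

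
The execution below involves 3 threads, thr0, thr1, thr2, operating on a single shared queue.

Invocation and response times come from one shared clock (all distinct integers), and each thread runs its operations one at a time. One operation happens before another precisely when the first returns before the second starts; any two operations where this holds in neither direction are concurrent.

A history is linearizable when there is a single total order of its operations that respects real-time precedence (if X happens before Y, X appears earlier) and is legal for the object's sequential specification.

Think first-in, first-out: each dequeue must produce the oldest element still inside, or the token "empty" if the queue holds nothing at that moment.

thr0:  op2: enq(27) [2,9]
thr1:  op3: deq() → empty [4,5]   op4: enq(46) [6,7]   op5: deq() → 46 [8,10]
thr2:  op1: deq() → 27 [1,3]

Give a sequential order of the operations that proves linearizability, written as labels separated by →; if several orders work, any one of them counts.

step 1: op2 enq(27) — queue <27>
step 2: op1 deq() → 27 — queue <>
step 3: op3 deq() → empty — queue <>
step 4: op4 enq(46) — queue <46>
step 5: op5 deq() → 46 — queue <>

op2 → op1 → op3 → op4 → op5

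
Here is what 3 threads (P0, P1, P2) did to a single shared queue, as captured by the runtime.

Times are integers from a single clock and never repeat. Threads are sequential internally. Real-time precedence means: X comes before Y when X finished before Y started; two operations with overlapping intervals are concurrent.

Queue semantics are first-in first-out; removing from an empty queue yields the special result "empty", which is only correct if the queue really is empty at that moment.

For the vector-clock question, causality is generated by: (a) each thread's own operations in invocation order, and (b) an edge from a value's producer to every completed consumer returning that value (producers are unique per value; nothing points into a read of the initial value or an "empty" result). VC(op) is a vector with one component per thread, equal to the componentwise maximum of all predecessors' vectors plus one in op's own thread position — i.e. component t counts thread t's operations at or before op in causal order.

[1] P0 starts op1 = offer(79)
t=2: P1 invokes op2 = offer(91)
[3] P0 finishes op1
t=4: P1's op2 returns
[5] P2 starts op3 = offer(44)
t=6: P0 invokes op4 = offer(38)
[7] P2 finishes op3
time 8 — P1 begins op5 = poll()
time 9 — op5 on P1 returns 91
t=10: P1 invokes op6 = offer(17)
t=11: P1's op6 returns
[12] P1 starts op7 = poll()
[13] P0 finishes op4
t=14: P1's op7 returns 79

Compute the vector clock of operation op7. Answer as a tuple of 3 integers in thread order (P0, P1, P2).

op3 (invocation 5): nothing precedes it; P2's component alone gives (0, 0, 1)
op2 (invocation 2): nothing precedes it; P1's component alone gives (0, 1, 0)
op1 (invocation 1): nothing precedes it; P0's component alone gives (1, 0, 0)
invoked at 8, op5 merges VC(op2)=(0, 1, 0) and bumps P1's slot → (0, 2, 0)
invoked at 6, op4 merges VC(op1)=(1, 0, 0) and bumps P0's slot → (2, 0, 0)
invoked at 10, op6 merges VC(op5)=(0, 2, 0) and bumps P1's slot → (0, 3, 0)
invoked at 12, op7 merges VC(op1)=(1, 0, 0), VC(op6)=(0, 3, 0) and bumps P1's slot → (1, 4, 0)
target: VC(op7) = (1, 4, 0)

(1, 4, 0)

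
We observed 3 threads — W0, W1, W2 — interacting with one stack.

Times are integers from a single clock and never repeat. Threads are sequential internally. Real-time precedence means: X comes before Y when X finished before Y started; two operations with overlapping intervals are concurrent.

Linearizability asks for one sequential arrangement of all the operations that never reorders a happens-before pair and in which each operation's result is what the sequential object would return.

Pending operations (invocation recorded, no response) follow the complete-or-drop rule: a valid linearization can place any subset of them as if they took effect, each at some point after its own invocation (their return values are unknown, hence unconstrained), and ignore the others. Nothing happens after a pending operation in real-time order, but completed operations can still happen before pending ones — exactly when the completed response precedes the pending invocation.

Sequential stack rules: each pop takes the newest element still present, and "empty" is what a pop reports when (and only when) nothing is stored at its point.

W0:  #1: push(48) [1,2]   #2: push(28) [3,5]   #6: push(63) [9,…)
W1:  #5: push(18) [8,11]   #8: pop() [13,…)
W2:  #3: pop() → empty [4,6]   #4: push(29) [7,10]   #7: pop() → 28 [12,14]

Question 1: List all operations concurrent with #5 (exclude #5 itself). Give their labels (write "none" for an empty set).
#4, #6

overlap test against #5 [8,11]: concurrent iff the interval meets 8..11
#1 [1,2]: before
#2 [3,5]: before
#3 [4,6]: before
#4 [7,10]: concurrent
#6 [9,…): concurrent
#7 [12,14]: after
#8 [13,…): after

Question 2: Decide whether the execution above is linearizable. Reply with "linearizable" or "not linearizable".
not linearizable

cut after 5 events: linearizable; cut after 6 events (#3 responds, time 6): not linearizable
all 2 real-time-respecting orders fail — 3 completed stack operations, no legal replay
for example #1, #2, #3 fails at step 3: #3 pop() → empty is not legal there
for example #1, #3, #2 fails at step 2: #3 pop() → empty is not legal there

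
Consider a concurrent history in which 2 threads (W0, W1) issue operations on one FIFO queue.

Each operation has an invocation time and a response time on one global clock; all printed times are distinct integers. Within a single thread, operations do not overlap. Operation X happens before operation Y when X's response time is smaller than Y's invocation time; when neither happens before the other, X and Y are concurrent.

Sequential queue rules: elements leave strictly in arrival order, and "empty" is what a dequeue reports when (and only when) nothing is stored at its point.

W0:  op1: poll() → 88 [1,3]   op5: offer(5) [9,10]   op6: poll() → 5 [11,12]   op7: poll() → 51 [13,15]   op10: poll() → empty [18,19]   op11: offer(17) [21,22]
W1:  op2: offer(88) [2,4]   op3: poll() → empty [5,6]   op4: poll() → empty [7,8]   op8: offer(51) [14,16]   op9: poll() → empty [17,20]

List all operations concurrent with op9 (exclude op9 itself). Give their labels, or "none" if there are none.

op10

op9 spans [17,20]; an op avoiding the whole window 17..20 is ordered, any other is concurrent
op1 [1,3]: before
op2 [2,4]: before
op3 [5,6]: before
op4 [7,8]: before
op5 [9,10]: before
op6 [11,12]: before
op7 [13,15]: before
op8 [14,16]: before
op10 [18,19]: concurrent
op11 [21,22]: after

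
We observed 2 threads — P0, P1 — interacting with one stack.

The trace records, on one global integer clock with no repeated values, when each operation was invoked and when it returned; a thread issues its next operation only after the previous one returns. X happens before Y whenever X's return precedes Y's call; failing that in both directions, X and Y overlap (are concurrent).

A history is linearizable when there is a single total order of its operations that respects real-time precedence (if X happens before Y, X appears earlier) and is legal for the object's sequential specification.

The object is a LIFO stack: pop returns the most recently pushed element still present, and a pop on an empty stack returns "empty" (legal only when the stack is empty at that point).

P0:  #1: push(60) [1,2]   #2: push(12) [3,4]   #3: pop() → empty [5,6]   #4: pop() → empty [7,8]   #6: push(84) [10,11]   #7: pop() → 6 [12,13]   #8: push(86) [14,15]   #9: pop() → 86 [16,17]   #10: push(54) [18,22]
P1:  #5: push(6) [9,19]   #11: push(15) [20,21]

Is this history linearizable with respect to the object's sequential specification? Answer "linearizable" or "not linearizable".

not linearizable

through event 5 a valid linearization exists; event 6 (#3 responding at time 6) ends that
exactly one order of the 3 completed ops respects real time; the stack replay fails
take #1, #2, #3: step 3 already fails, because #3 pop() → empty cannot occur there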